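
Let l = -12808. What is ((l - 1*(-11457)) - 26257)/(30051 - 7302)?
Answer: -27608/22749 ≈ -1.2136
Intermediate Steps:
((l - 1*(-11457)) - 26257)/(30051 - 7302) = ((-12808 - 1*(-11457)) - 26257)/(30051 - 7302) = ((-12808 + 11457) - 26257)/22749 = (-1351 - 26257)*(1/22749) = -27608*1/22749 = -27608/22749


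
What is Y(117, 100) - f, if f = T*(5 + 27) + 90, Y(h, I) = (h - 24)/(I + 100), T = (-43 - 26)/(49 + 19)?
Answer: -194019/3400 ≈ -57.064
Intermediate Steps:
T = -69/68 ≈ -1.0147
Y(h, I) = (-24 + h)/(100 + I)
f = 978/17 (f = -69*(5 + 27)/68 + 90 = -69/68*32 + 90 = -552/17 + 90 = 978/17 ≈ 57.529)
Y(117, 100) - f = (-24 + 117)/(100 + 100) - 1*978/17 = 93/200 - 978/17 = -194019/3400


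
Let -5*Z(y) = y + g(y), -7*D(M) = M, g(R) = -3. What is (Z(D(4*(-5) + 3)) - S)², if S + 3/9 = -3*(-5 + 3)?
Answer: 339889/11025 ≈ 30.829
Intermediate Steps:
D(M) = -M/7
S = 17/3 (S = -⅓ - 3*(-5 + 3) = -⅓ - 3*(-2) = -⅓ + 6 = 17/3 ≈ 5.6667)
Z(y) = ⅗ - y/5 (Z(y) = -(y - 3)/5 = -(-3 + y)/5 = ⅗ - y/5)
(Z(D(4*(-5) + 3)) - S)² = ((⅗ - (-1)*(4*(-5) + 3)/35) - 1*17/3)² = ((⅗ - (-1)*(-20 + 3)/35) - 17/3)² = ((⅗ - (-1)*(-17)/35) - 17/3)² = ((⅗ - ⅕*17/7) - 17/3)² = ((⅗ - 17/35) - 17/3)² = (4/35 - 17/3)² = (-583/105)² = 339889/11025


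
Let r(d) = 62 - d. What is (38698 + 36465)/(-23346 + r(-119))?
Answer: -75163/23165 ≈ -3.2447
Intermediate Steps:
(38698 + 36465)/(-23346 + r(-119)) = (38698 + 36465)/(-23346 + (62 - 1*(-119))) = 75163/(-23346 + (62 + 119)) = 75163/(-23346 + 181) = 75163/(-23165) = 75163*(-1/23165) = -75163/23165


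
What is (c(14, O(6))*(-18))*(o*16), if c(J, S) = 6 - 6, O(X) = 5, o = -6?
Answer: 0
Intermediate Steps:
c(J, S) = 0
(c(14, O(6))*(-18))*(o*16) = (0*(-18))*(-6*16) = 0*(-96) = 0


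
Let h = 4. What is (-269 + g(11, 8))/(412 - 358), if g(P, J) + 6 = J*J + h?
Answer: -23/6 ≈ -3.8333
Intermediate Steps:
g(P, J) = -2 + J**2 (g(P, J) = -6 + (J*J + 4) = -6 + (J**2 + 4) = -6 + (4 + J**2) = -2 + J**2)
(-269 + g(11, 8))/(412 - 358) = (-269 + (-2 + 8**2))/(412 - 358) = (-269 + (-2 + 64))/54 = (-269 + 62)*(1/54) = -207*1/54 = -23/6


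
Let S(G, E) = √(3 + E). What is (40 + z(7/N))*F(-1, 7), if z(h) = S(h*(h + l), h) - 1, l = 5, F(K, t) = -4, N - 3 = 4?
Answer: -164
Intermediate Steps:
N = 7 (N = 3 + 4 = 7)
z(h) = -1 + √(3 + h) (z(h) = √(3 + h) - 1 = -1 + √(3 + h))
(40 + z(7/N))*F(-1, 7) = (40 + (-1 + √(3 + 7/7)))*(-4) = (40 + (-1 + √(3 + 7*(⅐))))*(-4) = (40 + (-1 + √(3 + 1)))*(-4) = (40 + (-1 + √4))*(-4) = (40 + (-1 + 2))*(-4) = (40 + 1)*(-4) = 41*(-4) = -164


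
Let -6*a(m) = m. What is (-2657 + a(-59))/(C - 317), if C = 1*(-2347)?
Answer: 15883/15984 ≈ 0.99368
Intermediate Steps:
C = -2347
a(m) = -m/6
(-2657 + a(-59))/(C - 317) = (-2657 - ⅙*(-59))/(-2347 - 317) = (-2657 + 59/6)/(-2664) = -15883/6*(-1/2664) = 15883/15984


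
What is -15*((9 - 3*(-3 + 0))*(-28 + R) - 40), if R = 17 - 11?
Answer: 6540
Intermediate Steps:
R = 6
-15*((9 - 3*(-3 + 0))*(-28 + R) - 40) = -15*((9 - 3*(-3 + 0))*(-28 + 6) - 40) = -15*((9 - 3*(-3))*(-22) - 40) = -15*((9 + 9)*(-22) - 40) = -15*(18*(-22) - 40) = -15*(-396 - 40) = -15*(-436) = 6540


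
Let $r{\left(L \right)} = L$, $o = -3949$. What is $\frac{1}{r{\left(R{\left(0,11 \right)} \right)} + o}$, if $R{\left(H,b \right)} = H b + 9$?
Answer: $- \frac{1}{3940} \approx -0.00025381$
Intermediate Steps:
$R{\left(H,b \right)} = 9 + H b$
$\frac{1}{r{\left(R{\left(0,11 \right)} \right)} + o} = \frac{1}{\left(9 + 0 \cdot 11\right) - 3949} = \frac{1}{\left(9 + 0\right) - 3949} = \frac{1}{9 - 3949} = \frac{1}{-3940} = - \frac{1}{3940}$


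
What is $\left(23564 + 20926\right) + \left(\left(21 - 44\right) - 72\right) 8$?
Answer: $43730$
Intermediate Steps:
$\left(23564 + 20926\right) + \left(\left(21 - 44\right) - 72\right) 8 = 44490 + \left(\left(21 - 44\right) - 72\right) 8 = 44490 + \left(-23 - 72\right) 8 = 44490 - 760 = 43730$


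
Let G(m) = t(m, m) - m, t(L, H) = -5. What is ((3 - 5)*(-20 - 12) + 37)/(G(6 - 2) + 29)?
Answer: 101/20 ≈ 5.0500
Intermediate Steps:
G(m) = -5 - m
((3 - 5)*(-20 - 12) + 37)/(G(6 - 2) + 29) = ((3 - 5)*(-20 - 12) + 37)/((-5 - (6 - 2)) + 29) = (-2*(-32) + 37)/((-5 - 1*4) + 29) = (64 + 37)/((-5 - 4) + 29) = 101/(-9 + 29) = 101/20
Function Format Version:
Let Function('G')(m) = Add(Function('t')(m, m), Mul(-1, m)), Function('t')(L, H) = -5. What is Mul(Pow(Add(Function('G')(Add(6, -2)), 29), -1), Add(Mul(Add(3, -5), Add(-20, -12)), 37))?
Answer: Rational(101, 20) ≈ 5.0500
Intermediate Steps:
Function('G')(m) = Add(-5, Mul(-1, m))
Mul(Pow(Add(Function('G')(Add(6, -2)), 29), -1), Add(Mul(Add(3, -5), Add(-20, -12)), 37)) = Mul(Pow(Add(Add(-5, Mul(-1, Add(6, -2))), 29), -1), Add(Mul(Add(3, -5), Add(-20, -12)), 37)) = Mul(Pow(Add(Add(-5, Mul(-1, 4)), 29), -1), Add(Mul(-2, -32), 37)) = Mul(Pow(Add(Add(-5, -4), 29), -1), Add(64, 37)) = Mul(Pow(Add(-9, 29), -1), 101) = Mul(Pow(20, -1), 101) = Mul(Rational(1, 20), 101) = Rational(101, 20)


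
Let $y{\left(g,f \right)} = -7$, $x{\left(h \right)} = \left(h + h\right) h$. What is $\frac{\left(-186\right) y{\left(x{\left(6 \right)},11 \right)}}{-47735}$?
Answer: $- \frac{1302}{47735} \approx -0.027276$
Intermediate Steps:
$x{\left(h \right)} = 2 h^{2}$ ($x{\left(h \right)} = 2 h h = 2 h^{2}$)
$\frac{\left(-186\right) y{\left(x{\left(6 \right)},11 \right)}}{-47735} = \frac{\left(-186\right) \left(-7\right)}{-47735} = 1302 \left(- \frac{1}{47735}\right) = - \frac{1302}{47735}$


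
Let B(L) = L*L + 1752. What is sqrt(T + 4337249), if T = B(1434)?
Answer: sqrt(6395357) ≈ 2528.9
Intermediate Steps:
B(L) = 1752 + L**2 (B(L) = L**2 + 1752 = 1752 + L**2)
T = 2058108 (T = 1752 + 1434**2 = 1752 + 2056356 = 2058108)
sqrt(T + 4337249) = sqrt(2058108 + 4337249) = sqrt(6395357)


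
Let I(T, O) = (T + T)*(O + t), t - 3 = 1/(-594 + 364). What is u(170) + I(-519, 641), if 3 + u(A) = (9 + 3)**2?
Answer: -76857546/115 ≈ -6.6833e+5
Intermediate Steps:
u(A) = 141 (u(A) = -3 + (9 + 3)**2 = -3 + 12**2 = -3 + 144 = 141)
t = 689/230 (t = 3 + 1/(-594 + 364) = 3 + 1/(-230) = 3 - 1/230 = 689/230 ≈ 2.9957)
I(T, O) = 2*T*(689/230 + O) (I(T, O) = (T + T)*(O + 689/230) = (2*T)*(689/230 + O) = 2*T*(689/230 + O))
u(170) + I(-519, 641) = 141 + (1/115)*(-519)*(689 + 230*641) = 141 + (1/115)*(-519)*(689 + 147430) = 141 + (1/115)*(-519)*148119 = 141 - 76873761/115 = -76857546/115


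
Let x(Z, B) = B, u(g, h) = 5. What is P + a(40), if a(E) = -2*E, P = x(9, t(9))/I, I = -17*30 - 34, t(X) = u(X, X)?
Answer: -43525/544 ≈ -80.009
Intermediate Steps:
t(X) = 5
I = -544 (I = -510 - 34 = -544)
P = -5/544 (P = 5/(-544) = 5*(-1/544) = -5/544 ≈ -0.0091912)
P + a(40) = -5/544 - 2*40 = -5/544 - 80 = -43525/544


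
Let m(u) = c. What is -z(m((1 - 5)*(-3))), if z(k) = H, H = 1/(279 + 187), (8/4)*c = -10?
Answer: -1/466 ≈ -0.0021459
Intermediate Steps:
c = -5 (c = (½)*(-10) = -5)
m(u) = -5
H = 1/466 ≈ 0.0021459
z(k) = 1/466
-z(m((1 - 5)*(-3))) = -1*1/466 = -1/466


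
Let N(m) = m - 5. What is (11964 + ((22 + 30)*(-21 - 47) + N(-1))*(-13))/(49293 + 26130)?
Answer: 58010/75423 ≈ 0.76913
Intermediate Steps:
N(m) = -5 + m
(11964 + ((22 + 30)*(-21 - 47) + N(-1))*(-13))/(49293 + 26130) = (11964 + ((22 + 30)*(-21 - 47) + (-5 - 1))*(-13))/(49293 + 26130) = (11964 + (52*(-68) - 6)*(-13))/75423 = (11964 + (-3536 - 6)*(-13))*(1/75423) = (11964 - 3542*(-13))*(1/75423) = (11964 + 46046)*(1/75423) = 58010*(1/75423) = 58010/75423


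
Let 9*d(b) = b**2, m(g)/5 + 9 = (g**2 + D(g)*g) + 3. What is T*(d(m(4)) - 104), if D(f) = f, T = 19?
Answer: 303316/9 ≈ 33702.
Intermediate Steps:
m(g) = -30 + 10*g**2 (m(g) = -45 + 5*((g**2 + g*g) + 3) = -45 + 5*((g**2 + g**2) + 3) = -45 + 5*(2*g**2 + 3) = -45 + 5*(3 + 2*g**2) = -45 + (15 + 10*g**2) = -30 + 10*g**2)
d(b) = b**2/9
T*(d(m(4)) - 104) = 19*((-30 + 10*4**2)**2/9 - 104) = 19*((-30 + 10*16)**2/9 - 104) = 19*((-30 + 160)**2/9 - 104) = 19*((1/9)*130**2 - 104) = 19*((1/9)*16900 - 104) = 19*(16900/9 - 104) = 19*(15964/9) = 303316/9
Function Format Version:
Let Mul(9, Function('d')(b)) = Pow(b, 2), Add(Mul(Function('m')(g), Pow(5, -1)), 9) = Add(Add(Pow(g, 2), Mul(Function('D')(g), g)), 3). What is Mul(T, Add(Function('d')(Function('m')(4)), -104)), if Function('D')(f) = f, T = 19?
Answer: Rational(303316, 9) ≈ 33702.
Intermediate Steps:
Function('m')(g) = Add(-30, Mul(10, Pow(g, 2))) (Function('m')(g) = Add(-45, Mul(5, Add(Add(Pow(g, 2), Mul(g, g)), 3))) = Add(-45, Mul(5, Add(Add(Pow(g, 2), Pow(g, 2)), 3))) = Add(-45, Mul(5, Add(Mul(2, Pow(g, 2)), 3))) = Add(-45, Mul(5, Add(3, Mul(2, Pow(g, 2))))) = Add(-45, Add(15, Mul(10, Pow(g, 2)))) = Add(-30, Mul(10, Pow(g, 2))))
Function('d')(b) = Mul(Rational(1, 9), Pow(b, 2))
Mul(T, Add(Function('d')(Function('m')(4)), -104)) = Mul(19, Add(Mul(Rational(1, 9), Pow(Add(-30, Mul(10, Pow(4, 2))), 2)), -104)) = Mul(19, Add(Mul(Rational(1, 9), Pow(Add(-30, Mul(10, 16)), 2)), -104)) = Mul(19, Add(Mul(Rational(1, 9), Pow(Add(-30, 160), 2)), -104)) = Mul(19, Add(Mul(Rational(1, 9), Pow(130, 2)), -104)) = Mul(19, Add(Mul(Rational(1, 9), 16900), -104)) = Mul(19, Add(Rational(16900, 9), -104)) = Mul(19, Rational(15964, 9)) = Rational(303316, 9)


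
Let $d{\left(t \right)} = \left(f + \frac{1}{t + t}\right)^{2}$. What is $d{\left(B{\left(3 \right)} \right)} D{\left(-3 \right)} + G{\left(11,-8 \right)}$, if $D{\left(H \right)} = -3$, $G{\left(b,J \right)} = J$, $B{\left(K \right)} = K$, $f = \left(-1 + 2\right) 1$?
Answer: $- \frac{145}{12} \approx -12.083$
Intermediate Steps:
$f = 1$ ($f = 1 \cdot 1 = 1$)
$d{\left(t \right)} = \left(1 + \frac{1}{2 t}\right)^{2}$ ($d{\left(t \right)} = \left(1 + \frac{1}{t + t}\right)^{2} = \left(1 + \frac{1}{2 t}\right)^{2}$)
$d{\left(B{\left(3 \right)} \right)} D{\left(-3 \right)} + G{\left(11,-8 \right)} = \frac{\left(1 + 2 \cdot 3\right)^{2}}{4 \cdot 9} \left(-3\right) - 8 = \frac{1}{4} \cdot \frac{1}{9} \left(1 + 6\right)^{2} \left(-3\right) - 8 = \frac{1}{4} \cdot \frac{1}{9} \cdot 7^{2} \left(-3\right) - 8 = \frac{1}{4} \cdot \frac{1}{9} \cdot 49 \left(-3\right) - 8 = \frac{49}{36} \left(-3\right) - 8 = - \frac{49}{12} - 8 = - \frac{145}{12}$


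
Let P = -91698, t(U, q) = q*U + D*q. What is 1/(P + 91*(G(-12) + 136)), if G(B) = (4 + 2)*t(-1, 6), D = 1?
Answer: -1/79322 ≈ -1.2607e-5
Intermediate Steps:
t(U, q) = q + U*q (t(U, q) = q*U + 1*q = U*q + q = q + U*q)
G(B) = 0 (G(B) = (4 + 2)*(6*(1 - 1)) = 6*(6*0) = 6*0 = 0)
1/(P + 91*(G(-12) + 136)) = 1/(-91698 + 91*(0 + 136)) = 1/(-91698 + 91*136) = 1/(-91698 + 12376) = 1/(-79322) = -1/79322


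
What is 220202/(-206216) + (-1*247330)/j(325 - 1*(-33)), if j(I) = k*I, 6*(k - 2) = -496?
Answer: 16741598671/2233216172 ≈ 7.4966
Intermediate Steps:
k = -242/3 (k = 2 + (⅙)*(-496) = 2 - 248/3 = -242/3 ≈ -80.667)
j(I) = -242*I/3
220202/(-206216) + (-1*247330)/j(325 - 1*(-33)) = 220202/(-206216) + (-1*247330)/((-242*(325 - 1*(-33))/3)) = 220202*(-1/206216) - 247330*(-3/(242*(325 + 33))) = -110101/103108 - 247330/((-242/3*358)) = -110101/103108 - 247330/(-86636/3) = -110101/103108 - 247330*(-3/86636) = -110101/103108 + 370995/43318 = 16741598671/2233216172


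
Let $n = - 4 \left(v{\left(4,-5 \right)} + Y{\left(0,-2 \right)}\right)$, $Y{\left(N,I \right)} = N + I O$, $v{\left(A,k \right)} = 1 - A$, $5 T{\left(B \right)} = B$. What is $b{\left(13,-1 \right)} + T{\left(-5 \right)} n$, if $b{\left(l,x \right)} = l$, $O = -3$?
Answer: $25$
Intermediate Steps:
$T{\left(B \right)} = \frac{B}{5}$
$Y{\left(N,I \right)} = N - 3 I$ ($Y{\left(N,I \right)} = N + I \left(-3\right) = N - 3 I$)
$n = -12$ ($n = - 4 \left(\left(1 - 4\right) + \left(0 - -6\right)\right) = - 4 \left(\left(1 - 4\right) + \left(0 + 6\right)\right) = - 4 \left(-3 + 6\right) = \left(-4\right) 3 = -12$)
$b{\left(13,-1 \right)} + T{\left(-5 \right)} n = 13 + \frac{1}{5} \left(-5\right) \left(-12\right) = 13 - -12 = 13 + 12 = 25$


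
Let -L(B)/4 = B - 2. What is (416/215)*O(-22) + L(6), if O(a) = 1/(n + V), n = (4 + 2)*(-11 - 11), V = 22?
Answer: -189408/11825 ≈ -16.018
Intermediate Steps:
L(B) = 8 - 4*B (L(B) = -4*(B - 2) = -4*(-2 + B) = 8 - 4*B)
n = -132 (n = 6*(-22) = -132)
O(a) = -1/110 (O(a) = 1/(-132 + 22) = 1/(-110) = -1/110)
(416/215)*O(-22) + L(6) = (416/215)*(-1/110) + (8 - 4*6) = (416*(1/215))*(-1/110) + (8 - 24) = (416/215)*(-1/110) - 16 = -208/11825 - 16 = -189408/11825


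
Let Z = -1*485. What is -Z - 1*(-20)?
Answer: 505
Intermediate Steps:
Z = -485
-Z - 1*(-20) = -1*(-485) - 1*(-20) = 485 + 20 = 505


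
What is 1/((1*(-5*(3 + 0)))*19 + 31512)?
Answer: 1/31227 ≈ 3.2024e-5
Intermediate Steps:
1/((1*(-5*(3 + 0)))*19 + 31512) = 1/((1*(-5*3))*19 + 31512) = 1/((1*(-15))*19 + 31512) = 1/(-15*19 + 31512) = 1/(-285 + 31512) = 1/31227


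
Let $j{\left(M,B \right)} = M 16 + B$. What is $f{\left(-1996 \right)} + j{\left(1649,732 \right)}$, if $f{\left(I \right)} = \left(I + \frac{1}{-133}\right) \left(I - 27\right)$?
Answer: $\frac{77235745}{19} \approx 4.065 \cdot 10^{6}$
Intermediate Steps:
$f{\left(I \right)} = \left(-27 + I\right) \left(- \frac{1}{133} + I\right)$ ($f{\left(I \right)} = \left(I - \frac{1}{133}\right) \left(-27 + I\right) = \left(- \frac{1}{133} + I\right) \left(-27 + I\right) = \left(-27 + I\right) \left(- \frac{1}{133} + I\right)$)
$j{\left(M,B \right)} = B + 16 M$ ($j{\left(M,B \right)} = 16 M + B = B + 16 M$)
$f{\left(-1996 \right)} + j{\left(1649,732 \right)} = \left(\frac{27}{133} + \left(-1996\right)^{2} - - \frac{7169632}{133}\right) + \left(732 + 16 \cdot 1649\right) = \left(\frac{27}{133} + 3984016 + \frac{7169632}{133}\right) + \left(732 + 26384\right) = \frac{76720541}{19} + 27116 = \frac{77235745}{19}$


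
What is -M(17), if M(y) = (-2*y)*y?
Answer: 578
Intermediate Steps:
M(y) = -2*y**2
-M(17) = -(-2)*17**2 = -(-2)*289 = -1*(-578) = 578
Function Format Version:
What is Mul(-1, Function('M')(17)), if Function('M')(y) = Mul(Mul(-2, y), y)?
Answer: 578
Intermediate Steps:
Function('M')(y) = Mul(-2, Pow(y, 2))
Mul(-1, Function('M')(17)) = Mul(-1, Mul(-2, Pow(17, 2))) = Mul(-1, Mul(-2, 289)) = Mul(-1, -578) = 578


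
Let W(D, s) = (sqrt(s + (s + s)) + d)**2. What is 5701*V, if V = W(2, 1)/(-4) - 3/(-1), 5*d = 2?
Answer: 1259921/100 - 5701*sqrt(3)/5 ≈ 10624.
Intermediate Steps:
d = 2/5 (d = (1/5)*2 = 2/5 ≈ 0.40000)
W(D, s) = (2/5 + sqrt(3)*sqrt(s))**2 (W(D, s) = (sqrt(s + (s + s)) + 2/5)**2 = (sqrt(s + 2*s) + 2/5)**2 = (sqrt(3*s) + 2/5)**2 = (sqrt(3)*sqrt(s) + 2/5)**2 = (2/5 + sqrt(3)*sqrt(s))**2)
V = 3 - (2 + 5*sqrt(3))**2/100 (V = ((2 + 5*sqrt(3)*sqrt(1))**2/25)/(-4) - 3/(-1) = ((2 + 5*sqrt(3)*1)**2/25)*(-1/4) - 3*(-1) = ((2 + 5*sqrt(3))**2/25)*(-1/4) + 3 = -(2 + 5*sqrt(3))**2/100 + 3 = 3 - (2 + 5*sqrt(3))**2/100 ≈ 1.8636)
5701*V = 5701*(221/100 - sqrt(3)/5) = 1259921/100 - 5701*sqrt(3)/5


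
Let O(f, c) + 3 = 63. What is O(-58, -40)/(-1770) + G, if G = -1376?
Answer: -81186/59 ≈ -1376.0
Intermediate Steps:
O(f, c) = 60 (O(f, c) = -3 + 63 = 60)
O(-58, -40)/(-1770) + G = 60/(-1770) - 1376 = 60*(-1/1770) - 1376 = -2/59 - 1376 = -81186/59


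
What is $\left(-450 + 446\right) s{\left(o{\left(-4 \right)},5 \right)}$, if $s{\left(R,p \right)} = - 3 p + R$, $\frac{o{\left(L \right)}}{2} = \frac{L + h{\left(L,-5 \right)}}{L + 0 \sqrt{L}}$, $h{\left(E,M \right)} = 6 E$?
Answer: $4$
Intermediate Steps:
$o{\left(L \right)} = 14$ ($o{\left(L \right)} = 2 \frac{L + 6 L}{L + 0 \sqrt{L}} = 2 \frac{7 L}{L + 0} = 2 \frac{7 L}{L} = 2 \cdot 7 = 14$)
$s{\left(R,p \right)} = R - 3 p$
$\left(-450 + 446\right) s{\left(o{\left(-4 \right)},5 \right)} = \left(-450 + 446\right) \left(14 - 15\right) = - 4 \left(14 - 15\right) = \left(-4\right) \left(-1\right) = 4$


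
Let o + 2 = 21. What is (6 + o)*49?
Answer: 1225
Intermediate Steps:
o = 19 (o = -2 + 21 = 19)
(6 + o)*49 = (6 + 19)*49 = 25*49 = 1225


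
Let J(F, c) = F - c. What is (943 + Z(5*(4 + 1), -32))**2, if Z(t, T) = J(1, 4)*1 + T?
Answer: 824464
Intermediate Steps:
Z(t, T) = -3 + T (Z(t, T) = (1 - 1*4)*1 + T = (1 - 4)*1 + T = -3*1 + T = -3 + T)
(943 + Z(5*(4 + 1), -32))**2 = (943 + (-3 - 32))**2 = (943 - 35)**2 = 908**2 = 824464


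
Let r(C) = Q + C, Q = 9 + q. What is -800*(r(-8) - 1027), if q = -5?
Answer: 824800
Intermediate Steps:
Q = 4 (Q = 9 - 5 = 4)
r(C) = 4 + C
-800*(r(-8) - 1027) = -800*((4 - 8) - 1027) = -800*(-4 - 1027) = -800*(-1031) = 824800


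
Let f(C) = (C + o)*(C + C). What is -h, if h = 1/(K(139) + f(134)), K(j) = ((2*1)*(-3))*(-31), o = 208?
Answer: -1/91842 ≈ -1.0888e-5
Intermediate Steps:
f(C) = 2*C*(208 + C) (f(C) = (C + 208)*(C + C) = (208 + C)*(2*C) = 2*C*(208 + C))
K(j) = 186 (K(j) = (2*(-3))*(-31) = -6*(-31) = 186)
h = 1/91842 (h = 1/(186 + 2*134*(208 + 134)) = 1/(186 + 2*134*342) = 1/(186 + 91656) = 1/91842 ≈ 1.0888e-5)
-h = -1*1/91842 = -1/91842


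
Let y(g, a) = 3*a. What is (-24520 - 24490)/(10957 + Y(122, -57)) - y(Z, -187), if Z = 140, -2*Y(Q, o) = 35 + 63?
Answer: 3035189/5454 ≈ 556.51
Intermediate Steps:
Y(Q, o) = -49 (Y(Q, o) = -(35 + 63)/2 = -½*98 = -49)
(-24520 - 24490)/(10957 + Y(122, -57)) - y(Z, -187) = (-24520 - 24490)/(10957 - 49) - 3*(-187) = -49010/10908 - 1*(-561) = -49010*1/10908 + 561 = -24505/5454 + 561 = 3035189/5454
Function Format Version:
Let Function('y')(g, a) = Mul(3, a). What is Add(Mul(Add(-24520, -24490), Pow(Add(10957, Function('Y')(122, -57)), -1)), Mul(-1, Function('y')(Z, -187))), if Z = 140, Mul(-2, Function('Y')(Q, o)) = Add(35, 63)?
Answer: Rational(3035189, 5454) ≈ 556.51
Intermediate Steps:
Function('Y')(Q, o) = -49 (Function('Y')(Q, o) = Mul(Rational(-1, 2), Add(35, 63)) = Mul(Rational(-1, 2), 98) = -49)
Add(Mul(Add(-24520, -24490), Pow(Add(10957, Function('Y')(122, -57)), -1)), Mul(-1, Function('y')(Z, -187))) = Add(Mul(Add(-24520, -24490), Pow(Add(10957, -49), -1)), Mul(-1, Mul(3, -187))) = Add(Mul(-49010, Pow(10908, -1)), Mul(-1, -561)) = Add(Mul(-49010, Rational(1, 10908)), 561) = Add(Rational(-24505, 5454), 561) = Rational(3035189, 5454)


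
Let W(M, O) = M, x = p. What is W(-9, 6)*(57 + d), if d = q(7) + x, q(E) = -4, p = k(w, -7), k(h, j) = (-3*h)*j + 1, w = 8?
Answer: -1998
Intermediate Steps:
k(h, j) = 1 - 3*h*j (k(h, j) = -3*h*j + 1 = 1 - 3*h*j)
p = 169 (p = 1 - 3*8*(-7) = 1 + 168 = 169)
x = 169
d = 165 (d = -4 + 169 = 165)
W(-9, 6)*(57 + d) = -9*(57 + 165) = -9*222 = -1998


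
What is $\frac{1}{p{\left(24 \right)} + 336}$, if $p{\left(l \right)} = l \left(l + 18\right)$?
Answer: $\frac{1}{1344} \approx 0.00074405$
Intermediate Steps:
$p{\left(l \right)} = l \left(18 + l\right)$
$\frac{1}{p{\left(24 \right)} + 336} = \frac{1}{24 \left(18 + 24\right) + 336} = \frac{1}{24 \cdot 42 + 336} = \frac{1}{1008 + 336} = \frac{1}{1344}$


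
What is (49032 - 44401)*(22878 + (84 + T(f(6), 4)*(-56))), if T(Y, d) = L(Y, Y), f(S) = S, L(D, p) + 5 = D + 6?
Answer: 104521670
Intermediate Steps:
L(D, p) = 1 + D (L(D, p) = -5 + (D + 6) = -5 + (6 + D) = 1 + D)
T(Y, d) = 1 + Y
(49032 - 44401)*(22878 + (84 + T(f(6), 4)*(-56))) = (49032 - 44401)*(22878 + (84 + (1 + 6)*(-56))) = 4631*(22878 + (84 + 7*(-56))) = 4631*(22878 + (84 - 392)) = 4631*(22878 - 308) = 4631*22570 = 104521670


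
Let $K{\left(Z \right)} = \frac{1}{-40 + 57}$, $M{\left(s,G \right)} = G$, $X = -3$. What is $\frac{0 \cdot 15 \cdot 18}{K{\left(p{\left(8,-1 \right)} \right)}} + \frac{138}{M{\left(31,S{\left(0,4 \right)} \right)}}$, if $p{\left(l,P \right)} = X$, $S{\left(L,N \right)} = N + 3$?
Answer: $\frac{138}{7} \approx 19.714$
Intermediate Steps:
$S{\left(L,N \right)} = 3 + N$
$p{\left(l,P \right)} = -3$
$K{\left(Z \right)} = \frac{1}{17}$
$\frac{0 \cdot 15 \cdot 18}{K{\left(p{\left(8,-1 \right)} \right)}} + \frac{138}{M{\left(31,S{\left(0,4 \right)} \right)}} = 0 \cdot 15 \cdot 18 \frac{1}{\frac{1}{17}} + \frac{138}{3 + 4} = 0 \cdot 18 \cdot 17 + \frac{138}{7} = 0 \cdot 17 + 138 \cdot \frac{1}{7} = 0 + \frac{138}{7} = \frac{138}{7}$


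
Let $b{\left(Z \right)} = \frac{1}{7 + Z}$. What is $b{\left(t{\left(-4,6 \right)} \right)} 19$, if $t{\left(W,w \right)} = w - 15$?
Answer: $- \frac{19}{2} \approx -9.5$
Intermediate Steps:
$t{\left(W,w \right)} = -15 + w$ ($t{\left(W,w \right)} = w - 15 = -15 + w$)
$b{\left(t{\left(-4,6 \right)} \right)} 19 = \frac{1}{7 + \left(-15 + 6\right)} 19 = \frac{1}{7 - 9} \cdot 19 = \frac{1}{-2} \cdot 19 = \left(- \frac{1}{2}\right) 19 = - \frac{19}{2}$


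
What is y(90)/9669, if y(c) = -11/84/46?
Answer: -1/3396456 ≈ -2.9442e-7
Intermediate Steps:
y(c) = -11/3864 (y(c) = -11*1/84*(1/46) = -11/84*1/46 = -11/3864)
y(90)/9669 = -11/3864/9669 = -11/3864*1/9669 = -1/3396456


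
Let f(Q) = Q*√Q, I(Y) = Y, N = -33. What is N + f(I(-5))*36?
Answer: -33 - 180*I*√5 ≈ -33.0 - 402.49*I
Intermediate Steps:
f(Q) = Q^(3/2)
N + f(I(-5))*36 = -33 + (-5)^(3/2)*36 = -33 - 5*I*√5*36 = -33 - 180*I*√5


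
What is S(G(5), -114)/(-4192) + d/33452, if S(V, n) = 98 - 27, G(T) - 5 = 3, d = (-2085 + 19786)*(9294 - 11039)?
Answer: -32371474533/35057696 ≈ -923.38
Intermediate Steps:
d = -30888245 (d = 17701*(-1745) = -30888245)
G(T) = 8 (G(T) = 5 + 3 = 8)
S(V, n) = 71
S(G(5), -114)/(-4192) + d/33452 = 71/(-4192) - 30888245/33452 = 71*(-1/4192) - 30888245*1/33452 = -71/4192 - 30888245/33452 = -32371474533/35057696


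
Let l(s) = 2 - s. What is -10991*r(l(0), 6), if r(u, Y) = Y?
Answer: -65946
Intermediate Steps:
-10991*r(l(0), 6) = -10991*6 = -65946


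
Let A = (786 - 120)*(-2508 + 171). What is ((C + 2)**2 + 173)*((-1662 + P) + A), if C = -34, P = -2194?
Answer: -1867676706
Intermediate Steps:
A = -1556442 (A = 666*(-2337) = -1556442)
((C + 2)**2 + 173)*((-1662 + P) + A) = ((-34 + 2)**2 + 173)*((-1662 - 2194) - 1556442) = ((-32)**2 + 173)*(-3856 - 1556442) = (1024 + 173)*(-1560298) = 1197*(-1560298) = -1867676706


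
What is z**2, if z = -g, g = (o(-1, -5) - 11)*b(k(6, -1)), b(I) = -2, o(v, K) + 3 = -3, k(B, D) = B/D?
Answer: 1156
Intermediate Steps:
o(v, K) = -6 (o(v, K) = -3 - 3 = -6)
g = 34 (g = (-6 - 11)*(-2) = -17*(-2) = 34)
z = -34 (z = -1*34 = -34)
z**2 = (-34)**2 = 1156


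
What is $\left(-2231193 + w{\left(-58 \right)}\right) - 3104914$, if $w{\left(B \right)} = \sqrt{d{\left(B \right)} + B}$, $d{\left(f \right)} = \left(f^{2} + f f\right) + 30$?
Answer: $-5336107 + 10 \sqrt{67} \approx -5.336 \cdot 10^{6}$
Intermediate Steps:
$d{\left(f \right)} = 30 + 2 f^{2}$ ($d{\left(f \right)} = \left(f^{2} + f^{2}\right) + 30 = 2 f^{2} + 30 = 30 + 2 f^{2}$)
$w{\left(B \right)} = \sqrt{30 + B + 2 B^{2}}$ ($w{\left(B \right)} = \sqrt{\left(30 + 2 B^{2}\right) + B} = \sqrt{30 + B + 2 B^{2}}$)
$\left(-2231193 + w{\left(-58 \right)}\right) - 3104914 = \left(-2231193 + \sqrt{30 - 58 + 2 \left(-58\right)^{2}}\right) - 3104914 = \left(-2231193 + \sqrt{30 - 58 + 2 \cdot 3364}\right) - 3104914 = \left(-2231193 + \sqrt{30 - 58 + 6728}\right) - 3104914 = \left(-2231193 + \sqrt{6700}\right) - 3104914 = \left(-2231193 + 10 \sqrt{67}\right) - 3104914 = -5336107 + 10 \sqrt{67}$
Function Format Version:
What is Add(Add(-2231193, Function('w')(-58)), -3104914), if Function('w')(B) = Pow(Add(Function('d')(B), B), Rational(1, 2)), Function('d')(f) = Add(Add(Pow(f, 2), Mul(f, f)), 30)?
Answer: Add(-5336107, Mul(10, Pow(67, Rational(1, 2)))) ≈ -5.3360e+6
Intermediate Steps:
Function('d')(f) = Add(30, Mul(2, Pow(f, 2))) (Function('d')(f) = Add(Add(Pow(f, 2), Pow(f, 2)), 30) = Add(Mul(2, Pow(f, 2)), 30) = Add(30, Mul(2, Pow(f, 2))))
Function('w')(B) = Pow(Add(30, B, Mul(2, Pow(B, 2))), Rational(1, 2)) (Function('w')(B) = Pow(Add(Add(30, Mul(2, Pow(B, 2))), B), Rational(1, 2)) = Pow(Add(30, B, Mul(2, Pow(B, 2))), Rational(1, 2)))
Add(Add(-2231193, Function('w')(-58)), -3104914) = Add(Add(-2231193, Pow(Add(30, -58, Mul(2, Pow(-58, 2))), Rational(1, 2))), -3104914) = Add(Add(-2231193, Pow(Add(30, -58, Mul(2, 3364)), Rational(1, 2))), -3104914) = Add(Add(-2231193, Pow(Add(30, -58, 6728), Rational(1, 2))), -3104914) = Add(Add(-2231193, Pow(6700, Rational(1, 2))), -3104914) = Add(Add(-2231193, Mul(10, Pow(67, Rational(1, 2)))), -3104914) = Add(-5336107, Mul(10, Pow(67, Rational(1, 2))))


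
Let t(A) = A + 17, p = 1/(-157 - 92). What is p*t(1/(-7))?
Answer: -118/1743 ≈ -0.067699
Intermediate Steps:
p = -1/249 (p = 1/(-249) = -1/249 ≈ -0.0040161)
t(A) = 17 + A
p*t(1/(-7)) = -(17 + 1/(-7))/249 = -(17 - ⅐)/249 = -1/249*118/7 = -118/1743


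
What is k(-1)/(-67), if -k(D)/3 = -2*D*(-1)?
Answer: -6/67 ≈ -0.089552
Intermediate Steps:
k(D) = -6*D (k(D) = -3*(-2*D)*(-1) = -6*D)
k(-1)/(-67) = (-6*(-1))/(-67) = -1/67*6 = -6/67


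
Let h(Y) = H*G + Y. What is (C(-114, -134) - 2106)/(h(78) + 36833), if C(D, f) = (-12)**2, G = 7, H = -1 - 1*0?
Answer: -981/18452 ≈ -0.053165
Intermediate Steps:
H = -1 (H = -1 + 0 = -1)
C(D, f) = 144
h(Y) = -7 + Y (h(Y) = -1*7 + Y = -7 + Y)
(C(-114, -134) - 2106)/(h(78) + 36833) = (144 - 2106)/((-7 + 78) + 36833) = -1962/(71 + 36833) = -1962/36904 = -1962*1/36904 = -981/18452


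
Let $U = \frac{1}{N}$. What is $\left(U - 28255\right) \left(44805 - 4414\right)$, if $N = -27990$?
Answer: $- \frac{31943523303341}{27990} \approx -1.1412 \cdot 10^{9}$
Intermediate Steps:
$U = - \frac{1}{27990}$ ($U = \frac{1}{-27990} = - \frac{1}{27990} \approx -3.5727 \cdot 10^{-5}$)
$\left(U - 28255\right) \left(44805 - 4414\right) = \left(- \frac{1}{27990} - 28255\right) \left(44805 - 4414\right) = \left(- \frac{790857451}{27990}\right) 40391 = - \frac{31943523303341}{27990}$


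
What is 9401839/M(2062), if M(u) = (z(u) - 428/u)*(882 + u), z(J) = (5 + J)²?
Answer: 9693296009/12968131422080 ≈ 0.00074747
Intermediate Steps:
M(u) = (882 + u)*((5 + u)² - 428/u) (M(u) = ((5 + u)² - 428/u)*(882 + u) = (882 + u)*((5 + u)² - 428/u))
9401839/M(2062) = 9401839/(-428 - 377496/2062 + 882*(5 + 2062)² + 2062*(5 + 2062)²) = 9401839/(-428 - 377496*1/2062 + 882*2067² + 2062*2067²) = 9401839/(-428 - 188748/1031 + 882*4272489 + 2062*4272489) = 9401839/(-428 - 188748/1031 + 3768335298 + 8809872318) = 9401839/(12968131422080/1031) = 9401839*(1031/12968131422080) = 9693296009/12968131422080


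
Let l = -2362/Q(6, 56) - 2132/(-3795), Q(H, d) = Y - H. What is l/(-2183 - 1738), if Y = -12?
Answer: -1500361/44640585 ≈ -0.033610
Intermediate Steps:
Q(H, d) = -12 - H
l = 1500361/11385 (l = -2362/(-12 - 1*6) - 2132/(-3795) = -2362/(-12 - 6) - 2132*(-1/3795) = -2362/(-18) + 2132/3795 = -2362*(-1/18) + 2132/3795 = 1181/9 + 2132/3795 = 1500361/11385 ≈ 131.78)
l/(-2183 - 1738) = 1500361/(11385*(-2183 - 1738)) = (1500361/11385)/(-3921) = (1500361/11385)*(-1/3921) = -1500361/44640585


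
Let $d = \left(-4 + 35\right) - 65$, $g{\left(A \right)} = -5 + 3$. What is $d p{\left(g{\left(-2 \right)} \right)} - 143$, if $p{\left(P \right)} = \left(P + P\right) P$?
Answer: $-415$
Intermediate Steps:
$g{\left(A \right)} = -2$
$d = -34$ ($d = 31 - 65 = -34$)
$p{\left(P \right)} = 2 P^{2}$ ($p{\left(P \right)} = 2 P P = 2 P^{2}$)
$d p{\left(g{\left(-2 \right)} \right)} - 143 = - 34 \cdot 2 \left(-2\right)^{2} - 143 = - 34 \cdot 2 \cdot 4 - 143 = \left(-34\right) 8 - 143 = -272 - 143 = -415$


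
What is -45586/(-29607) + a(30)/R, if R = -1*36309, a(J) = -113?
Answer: 552842555/358333521 ≈ 1.5428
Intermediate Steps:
R = -36309
-45586/(-29607) + a(30)/R = -45586/(-29607) - 113/(-36309) = -45586*(-1/29607) - 113*(-1/36309) = 45586/29607 + 113/36309 = 552842555/358333521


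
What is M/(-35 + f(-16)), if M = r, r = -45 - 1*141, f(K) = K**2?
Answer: -186/221 ≈ -0.84163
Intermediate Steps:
r = -186 (r = -45 - 141 = -186)
M = -186
M/(-35 + f(-16)) = -186/(-35 + (-16)**2) = -186/(-35 + 256) = -186/221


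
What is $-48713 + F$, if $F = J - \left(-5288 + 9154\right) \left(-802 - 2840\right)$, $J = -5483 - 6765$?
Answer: $14019011$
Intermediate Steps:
$J = -12248$ ($J = -5483 - 6765 = -12248$)
$F = 14067724$ ($F = -12248 - \left(-5288 + 9154\right) \left(-802 - 2840\right) = -12248 - 3866 \left(-3642\right) = -12248 - -14079972 = -12248 + 14079972 = 14067724$)
$-48713 + F = -48713 + 14067724 = 14019011$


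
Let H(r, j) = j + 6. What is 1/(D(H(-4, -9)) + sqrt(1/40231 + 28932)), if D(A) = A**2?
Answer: -362079/1160704582 + sqrt(46827407240683)/1160704582 ≈ 0.0055837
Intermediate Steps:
H(r, j) = 6 + j
1/(D(H(-4, -9)) + sqrt(1/40231 + 28932)) = 1/((6 - 9)**2 + sqrt(1/40231 + 28932)) = 1/((-3)**2 + sqrt(1/40231 + 28932)) = 1/(9 + sqrt(1163963293/40231)) = 1/(9 + sqrt(46827407240683)/40231)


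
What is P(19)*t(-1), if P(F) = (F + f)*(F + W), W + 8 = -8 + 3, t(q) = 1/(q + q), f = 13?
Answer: -96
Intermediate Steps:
t(q) = 1/(2*q)
W = -13 (W = -8 + (-8 + 3) = -8 - 5 = -13)
P(F) = (-13 + F)*(13 + F) (P(F) = (F + 13)*(F - 13) = (13 + F)*(-13 + F) = (-13 + F)*(13 + F))
P(19)*t(-1) = (-169 + 19**2)*((1/2)/(-1)) = (-169 + 361)*((1/2)*(-1)) = 192*(-1/2) = -96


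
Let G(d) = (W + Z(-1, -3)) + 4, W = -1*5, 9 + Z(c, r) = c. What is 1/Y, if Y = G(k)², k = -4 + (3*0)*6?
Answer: 1/121 ≈ 0.0082645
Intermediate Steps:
Z(c, r) = -9 + c
k = -4 (k = -4 + 0*6 = -4 + 0 = -4)
W = -5
G(d) = -11 (G(d) = (-5 + (-9 - 1)) + 4 = (-5 - 10) + 4 = -15 + 4 = -11)
Y = 121 (Y = (-11)² = 121)
1/Y = 1/121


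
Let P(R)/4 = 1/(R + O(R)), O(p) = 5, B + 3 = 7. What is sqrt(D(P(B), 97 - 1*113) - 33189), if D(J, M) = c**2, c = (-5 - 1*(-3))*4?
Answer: 25*I*sqrt(53) ≈ 182.0*I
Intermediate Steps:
B = 4 (B = -3 + 7 = 4)
P(R) = 4/(5 + R) (P(R) = 4/(R + 5) = 4/(5 + R))
c = -8 (c = (-5 + 3)*4 = -2*4 = -8)
D(J, M) = 64 (D(J, M) = (-8)**2 = 64)
sqrt(D(P(B), 97 - 1*113) - 33189) = sqrt(64 - 33189) = sqrt(-33125) = 25*I*sqrt(53)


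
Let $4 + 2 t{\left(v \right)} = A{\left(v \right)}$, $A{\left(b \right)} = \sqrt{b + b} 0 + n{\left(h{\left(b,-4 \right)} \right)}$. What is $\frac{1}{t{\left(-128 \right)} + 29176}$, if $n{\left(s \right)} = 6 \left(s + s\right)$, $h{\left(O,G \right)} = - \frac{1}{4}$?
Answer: $\frac{2}{58345} \approx 3.4279 \cdot 10^{-5}$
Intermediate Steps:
$h{\left(O,G \right)} = - \frac{1}{4}$ ($h{\left(O,G \right)} = \left(-1\right) \frac{1}{4} = - \frac{1}{4}$)
$n{\left(s \right)} = 12 s$ ($n{\left(s \right)} = 6 \cdot 2 s = 12 s$)
$A{\left(b \right)} = -3$ ($A{\left(b \right)} = \sqrt{b + b} 0 + 12 \left(- \frac{1}{4}\right) = \sqrt{2 b} 0 - 3 = \sqrt{2} \sqrt{b} 0 - 3 = 0 - 3 = -3$)
$t{\left(v \right)} = - \frac{7}{2}$ ($t{\left(v \right)} = -2 + \frac{1}{2} \left(-3\right) = -2 - \frac{3}{2} = - \frac{7}{2}$)
$\frac{1}{t{\left(-128 \right)} + 29176} = \frac{1}{- \frac{7}{2} + 29176} = \frac{1}{\frac{58345}{2}} = \frac{2}{58345}$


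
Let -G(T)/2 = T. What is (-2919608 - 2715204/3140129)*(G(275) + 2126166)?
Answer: -19487537943605715776/3140129 ≈ -6.2060e+12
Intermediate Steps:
G(T) = -2*T
(-2919608 - 2715204/3140129)*(G(275) + 2126166) = (-2919608 - 2715204/3140129)*(-2*275 + 2126166) = (-2919608 - 2715204*1/3140129)*(-550 + 2126166) = (-2919608 - 2715204/3140129)*2125616 = -9167948464636/3140129*2125616 = -19487537943605715776/3140129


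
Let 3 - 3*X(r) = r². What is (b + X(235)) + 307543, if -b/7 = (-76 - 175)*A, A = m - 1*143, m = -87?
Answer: -344923/3 ≈ -1.1497e+5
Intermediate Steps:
A = -230 (A = -87 - 1*143 = -87 - 143 = -230)
X(r) = 1 - r²/3
b = -404110 (b = -7*(-76 - 175)*(-230) = -(-1757)*(-230) = -7*57730 = -404110)
(b + X(235)) + 307543 = (-404110 + (1 - ⅓*235²)) + 307543 = (-404110 + (1 - ⅓*55225)) + 307543 = (-404110 + (1 - 55225/3)) + 307543 = (-404110 - 55222/3) + 307543 = -1267552/3 + 307543 = -344923/3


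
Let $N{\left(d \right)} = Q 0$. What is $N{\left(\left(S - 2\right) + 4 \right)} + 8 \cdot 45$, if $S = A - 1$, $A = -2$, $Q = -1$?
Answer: $360$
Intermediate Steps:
$S = -3$ ($S = -2 - 1 = -3$)
$N{\left(d \right)} = 0$ ($N{\left(d \right)} = \left(-1\right) 0 = 0$)
$N{\left(\left(S - 2\right) + 4 \right)} + 8 \cdot 45 = 0 + 8 \cdot 45 = 0 + 360 = 360$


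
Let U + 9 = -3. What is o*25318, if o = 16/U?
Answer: -101272/3 ≈ -33757.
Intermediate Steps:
U = -12 (U = -9 - 3 = -12)
o = -4/3 (o = 16/(-12) = 16*(-1/12) = -4/3 ≈ -1.3333)
o*25318 = -4/3*25318 = -101272/3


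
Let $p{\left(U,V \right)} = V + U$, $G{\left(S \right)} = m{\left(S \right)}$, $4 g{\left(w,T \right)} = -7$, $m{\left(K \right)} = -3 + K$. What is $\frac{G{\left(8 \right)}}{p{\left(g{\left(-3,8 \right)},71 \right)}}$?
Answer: $\frac{20}{277} \approx 0.072202$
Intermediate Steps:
$g{\left(w,T \right)} = - \frac{7}{4}$ ($g{\left(w,T \right)} = \frac{1}{4} \left(-7\right) = - \frac{7}{4}$)
$G{\left(S \right)} = -3 + S$
$p{\left(U,V \right)} = U + V$
$\frac{G{\left(8 \right)}}{p{\left(g{\left(-3,8 \right)},71 \right)}} = \frac{-3 + 8}{- \frac{7}{4} + 71} = \frac{5}{\frac{277}{4}} = 5 \cdot \frac{4}{277} = \frac{20}{277}$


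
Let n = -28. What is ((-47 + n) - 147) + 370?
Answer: 148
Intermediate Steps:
((-47 + n) - 147) + 370 = ((-47 - 28) - 147) + 370 = (-75 - 147) + 370 = -222 + 370 = 148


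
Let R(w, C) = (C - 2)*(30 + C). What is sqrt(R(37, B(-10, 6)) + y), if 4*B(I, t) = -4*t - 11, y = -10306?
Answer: I*sqrt(168551)/4 ≈ 102.64*I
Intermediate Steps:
B(I, t) = -11/4 - t (B(I, t) = (-4*t - 11)/4 = (-11 - 4*t)/4 = -11/4 - t)
R(w, C) = (-2 + C)*(30 + C)
sqrt(R(37, B(-10, 6)) + y) = sqrt((-60 + (-11/4 - 1*6)**2 + 28*(-11/4 - 1*6)) - 10306) = sqrt((-60 + (-11/4 - 6)**2 + 28*(-11/4 - 6)) - 10306) = sqrt((-60 + (-35/4)**2 + 28*(-35/4)) - 10306) = sqrt((-60 + 1225/16 - 245) - 10306) = sqrt(-3655/16 - 10306) = sqrt(-168551/16) = I*sqrt(168551)/4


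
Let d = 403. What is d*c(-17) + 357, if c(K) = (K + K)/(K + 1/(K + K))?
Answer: 672571/579 ≈ 1161.6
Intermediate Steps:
c(K) = 2*K/(K + 1/(2*K)) (c(K) = (2*K)/(K + 1/(2*K)) = 2*K/(K + 1/(2*K)))
d*c(-17) + 357 = 403*(4*(-17)**2/(1 + 2*(-17)**2)) + 357 = 403*(4*289/(1 + 2*289)) + 357 = 403*(4*289/(1 + 578)) + 357 = 403*(4*289/579) + 357 = 403*(4*289*(1/579)) + 357 = 403*(1156/579) + 357 = 465868/579 + 357 = 672571/579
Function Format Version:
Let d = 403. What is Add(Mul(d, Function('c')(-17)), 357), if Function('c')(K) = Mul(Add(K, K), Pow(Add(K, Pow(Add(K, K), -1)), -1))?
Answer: Rational(672571, 579) ≈ 1161.6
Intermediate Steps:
Function('c')(K) = Mul(2, K, Pow(Add(K, Mul(Rational(1, 2), Pow(K, -1))), -1)) (Function('c')(K) = Mul(Mul(2, K), Pow(Add(K, Pow(Mul(2, K), -1)), -1)) = Mul(Mul(2, K), Pow(Add(K, Mul(Rational(1, 2), Pow(K, -1))), -1)) = Mul(2, K, Pow(Add(K, Mul(Rational(1, 2), Pow(K, -1))), -1)))
Add(Mul(d, Function('c')(-17)), 357) = Add(Mul(403, Mul(4, Pow(-17, 2), Pow(Add(1, Mul(2, Pow(-17, 2))), -1))), 357) = Add(Mul(403, Mul(4, 289, Pow(Add(1, Mul(2, 289)), -1))), 357) = Add(Mul(403, Mul(4, 289, Pow(Add(1, 578), -1))), 357) = Add(Mul(403, Mul(4, 289, Pow(579, -1))), 357) = Add(Mul(403, Mul(4, 289, Rational(1, 579))), 357) = Add(Mul(403, Rational(1156, 579)), 357) = Add(Rational(465868, 579), 357) = Rational(672571, 579)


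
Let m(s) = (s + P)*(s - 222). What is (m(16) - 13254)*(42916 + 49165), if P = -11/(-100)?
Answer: -76301355273/50 ≈ -1.5260e+9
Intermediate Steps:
P = 11/100 (P = -11*(-1/100) = 11/100 ≈ 0.11000)
m(s) = (-222 + s)*(11/100 + s) (m(s) = (s + 11/100)*(s - 222) = (11/100 + s)*(-222 + s) = (-222 + s)*(11/100 + s))
(m(16) - 13254)*(42916 + 49165) = ((-1221/50 + 16² - 22189/100*16) - 13254)*(42916 + 49165) = ((-1221/50 + 256 - 88756/25) - 13254)*92081 = (-165933/50 - 13254)*92081 = -828633/50*92081 = -76301355273/50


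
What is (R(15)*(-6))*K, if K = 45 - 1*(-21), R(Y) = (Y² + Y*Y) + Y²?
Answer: -267300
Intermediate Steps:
R(Y) = 3*Y² (R(Y) = (Y² + Y²) + Y² = 2*Y² + Y² = 3*Y²)
K = 66 (K = 45 + 21 = 66)
(R(15)*(-6))*K = ((3*15²)*(-6))*66 = ((3*225)*(-6))*66 = (675*(-6))*66 = -4050*66 = -267300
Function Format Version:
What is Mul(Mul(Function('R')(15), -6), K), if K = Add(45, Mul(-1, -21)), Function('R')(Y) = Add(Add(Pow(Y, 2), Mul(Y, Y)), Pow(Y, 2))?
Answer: -267300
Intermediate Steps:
Function('R')(Y) = Mul(3, Pow(Y, 2)) (Function('R')(Y) = Add(Add(Pow(Y, 2), Pow(Y, 2)), Pow(Y, 2)) = Add(Mul(2, Pow(Y, 2)), Pow(Y, 2)) = Mul(3, Pow(Y, 2)))
K = 66 (K = Add(45, 21) = 66)
Mul(Mul(Function('R')(15), -6), K) = Mul(Mul(Mul(3, Pow(15, 2)), -6), 66) = Mul(Mul(Mul(3, 225), -6), 66) = Mul(Mul(675, -6), 66) = Mul(-4050, 66) = -267300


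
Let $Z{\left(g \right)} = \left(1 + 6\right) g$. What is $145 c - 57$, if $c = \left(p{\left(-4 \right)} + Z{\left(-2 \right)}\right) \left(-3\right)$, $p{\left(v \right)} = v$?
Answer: $7773$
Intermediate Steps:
$Z{\left(g \right)} = 7 g$
$c = 54$ ($c = \left(-4 + 7 \left(-2\right)\right) \left(-3\right) = \left(-4 - 14\right) \left(-3\right) = \left(-18\right) \left(-3\right) = 54$)
$145 c - 57 = 145 \cdot 54 - 57 = 7830 - 57 = 7773$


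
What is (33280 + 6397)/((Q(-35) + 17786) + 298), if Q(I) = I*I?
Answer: 39677/19309 ≈ 2.0548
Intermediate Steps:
Q(I) = I**2
(33280 + 6397)/((Q(-35) + 17786) + 298) = (33280 + 6397)/(((-35)**2 + 17786) + 298) = 39677/((1225 + 17786) + 298) = 39677/(19011 + 298) = 39677/19309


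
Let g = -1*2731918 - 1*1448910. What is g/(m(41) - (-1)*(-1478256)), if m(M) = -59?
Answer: 4180828/1478315 ≈ 2.8281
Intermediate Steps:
g = -4180828 (g = -2731918 - 1448910 = -4180828)
g/(m(41) - (-1)*(-1478256)) = -4180828/(-59 - (-1)*(-1478256)) = -4180828/(-59 - 1*1478256) = -4180828/(-59 - 1478256) = -4180828/(-1478315) = -4180828*(-1/1478315) = 4180828/1478315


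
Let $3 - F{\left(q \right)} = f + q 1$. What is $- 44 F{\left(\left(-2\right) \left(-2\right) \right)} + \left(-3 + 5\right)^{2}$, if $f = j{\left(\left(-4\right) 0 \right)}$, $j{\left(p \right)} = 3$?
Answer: $180$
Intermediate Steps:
$f = 3$
$F{\left(q \right)} = - q$ ($F{\left(q \right)} = 3 - \left(3 + q 1\right) = 3 - \left(3 + q\right) = - q$)
$- 44 F{\left(\left(-2\right) \left(-2\right) \right)} + \left(-3 + 5\right)^{2} = - 44 \left(- \left(-2\right) \left(-2\right)\right) + \left(-3 + 5\right)^{2} = - 44 \left(\left(-1\right) 4\right) + 2^{2} = \left(-44\right) \left(-4\right) + 4 = 176 + 4 = 180$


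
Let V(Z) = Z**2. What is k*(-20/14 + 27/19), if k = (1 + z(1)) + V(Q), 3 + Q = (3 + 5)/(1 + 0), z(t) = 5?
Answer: -31/133 ≈ -0.23308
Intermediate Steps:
Q = 5 (Q = -3 + (3 + 5)/(1 + 0) = -3 + 8/1 = -3 + 8*1 = -3 + 8 = 5)
k = 31 (k = (1 + 5) + 5**2 = 6 + 25 = 31)
k*(-20/14 + 27/19) = 31*(-20/14 + 27/19) = 31*(-20*1/14 + 27*(1/19)) = 31*(-10/7 + 27/19) = 31*(-1/133) = -31/133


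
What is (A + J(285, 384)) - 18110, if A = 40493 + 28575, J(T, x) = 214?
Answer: 51172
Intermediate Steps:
A = 69068
(A + J(285, 384)) - 18110 = (69068 + 214) - 18110 = 69282 - 18110 = 51172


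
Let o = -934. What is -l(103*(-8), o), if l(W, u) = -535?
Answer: 535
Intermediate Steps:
-l(103*(-8), o) = -1*(-535) = 535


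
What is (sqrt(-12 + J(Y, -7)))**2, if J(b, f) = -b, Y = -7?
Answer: -5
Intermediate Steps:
(sqrt(-12 + J(Y, -7)))**2 = (sqrt(-12 - 1*(-7)))**2 = (sqrt(-12 + 7))**2 = (sqrt(-5))**2 = (I*sqrt(5))**2 = -5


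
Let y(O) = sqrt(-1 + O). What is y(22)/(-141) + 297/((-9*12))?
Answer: -11/4 - sqrt(21)/141 ≈ -2.7825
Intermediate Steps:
y(22)/(-141) + 297/((-9*12)) = sqrt(-1 + 22)/(-141) + 297/((-9*12)) = sqrt(21)*(-1/141) + 297/(-108) = -sqrt(21)/141 + 297*(-1/108) = -sqrt(21)/141 - 11/4 = -11/4 - sqrt(21)/141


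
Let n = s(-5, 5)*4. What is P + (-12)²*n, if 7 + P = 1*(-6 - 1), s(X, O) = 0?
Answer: -14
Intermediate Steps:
P = -14 (P = -7 + 1*(-6 - 1) = -7 + 1*(-7) = -7 - 7 = -14)
n = 0 (n = 0*4 = 0)
P + (-12)²*n = -14 + (-12)²*0 = -14 + 144*0 = -14 + 0 = -14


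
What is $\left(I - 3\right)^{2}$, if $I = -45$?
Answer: $2304$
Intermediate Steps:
$\left(I - 3\right)^{2} = \left(-45 - 3\right)^{2} = \left(-48\right)^{2} = 2304$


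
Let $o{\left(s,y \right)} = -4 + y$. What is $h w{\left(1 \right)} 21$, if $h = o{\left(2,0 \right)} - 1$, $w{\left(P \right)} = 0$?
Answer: $0$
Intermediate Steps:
$h = -5$ ($h = \left(-4 + 0\right) - 1 = -4 - 1 = -5$)
$h w{\left(1 \right)} 21 = \left(-5\right) 0 \cdot 21 = 0 \cdot 21 = 0$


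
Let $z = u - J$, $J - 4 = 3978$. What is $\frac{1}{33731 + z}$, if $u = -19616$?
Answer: $\frac{1}{10133} \approx 9.8687 \cdot 10^{-5}$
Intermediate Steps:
$J = 3982$ ($J = 4 + 3978 = 3982$)
$z = -23598$ ($z = -19616 - 3982 = -23598$)
$\frac{1}{33731 + z} = \frac{1}{33731 - 23598} = \frac{1}{10133}$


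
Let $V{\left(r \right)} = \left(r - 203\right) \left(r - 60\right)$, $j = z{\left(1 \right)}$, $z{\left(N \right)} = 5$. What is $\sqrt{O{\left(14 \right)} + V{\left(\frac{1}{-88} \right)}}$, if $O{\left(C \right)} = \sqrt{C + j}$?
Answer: $\frac{\sqrt{94345065 + 7744 \sqrt{19}}}{88} \approx 110.4$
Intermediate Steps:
$j = 5$
$V{\left(r \right)} = \left(-203 + r\right) \left(-60 + r\right)$
$O{\left(C \right)} = \sqrt{5 + C}$ ($O{\left(C \right)} = \sqrt{C + 5} = \sqrt{5 + C}$)
$\sqrt{O{\left(14 \right)} + V{\left(\frac{1}{-88} \right)}} = \sqrt{\sqrt{5 + 14} + \left(12180 + \left(\frac{1}{-88}\right)^{2} - \frac{263}{-88}\right)} = \sqrt{\sqrt{19} + \left(12180 + \left(- \frac{1}{88}\right)^{2} - - \frac{263}{88}\right)} = \sqrt{\sqrt{19} + \left(12180 + \frac{1}{7744} + \frac{263}{88}\right)} = \sqrt{\sqrt{19} + \frac{94345065}{7744}} = \sqrt{\frac{94345065}{7744} + \sqrt{19}}$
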